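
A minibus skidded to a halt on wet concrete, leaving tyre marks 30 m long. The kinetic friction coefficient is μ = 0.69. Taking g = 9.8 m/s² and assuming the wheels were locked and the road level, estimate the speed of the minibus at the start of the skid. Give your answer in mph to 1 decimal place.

Deceleration a = μg = 0.69 × 9.8 = 6.762 m/s².
v = √(2a·d) = √(2 × 6.762 × 30) = √405.720 = 20.1425 m/s.
= 20.1425 ÷ 0.44704 = 45.057 mph.

Initial speed ≈ 45.1 mph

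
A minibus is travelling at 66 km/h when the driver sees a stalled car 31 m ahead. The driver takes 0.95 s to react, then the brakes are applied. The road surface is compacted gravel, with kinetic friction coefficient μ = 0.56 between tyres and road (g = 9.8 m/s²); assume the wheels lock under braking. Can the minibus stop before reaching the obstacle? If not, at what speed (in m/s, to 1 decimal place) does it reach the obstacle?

66 km/h ÷ 3.6 = 18.3333 m/s.
a = μg = 0.56 × 9.8 = 5.488 m/s².
Reaction distance = 18.3333 × 0.95 = 17.417 m.
Braking distance needed to stop: v²/(2a) = 336.110 / 10.976 = 30.622 m, so total needed = 17.417 + 30.622 = 48.039 m > 31 m — it cannot stop.
Distance remaining when braking begins: 31 − 17.417 = 13.583 m.
v² = v₀² − 2a·d = 336.110 − 2 × 5.488 × 13.583 = 187.023 m²/s².
v = √187.023 = 13.676 m/s.

No — it strikes the obstacle at 13.7 m/s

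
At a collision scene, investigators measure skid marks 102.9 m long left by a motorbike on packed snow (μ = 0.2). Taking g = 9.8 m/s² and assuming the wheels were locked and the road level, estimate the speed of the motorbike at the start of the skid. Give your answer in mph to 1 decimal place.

Initial speed ≈ 44.9 mph

Deceleration a = μg = 0.2 × 9.8 = 1.960 m/s².
v = √(2a·d) = √(2 × 1.960 × 102.9) = √403.368 = 20.0840 m/s.
= 20.0840 ÷ 0.44704 = 44.927 mph.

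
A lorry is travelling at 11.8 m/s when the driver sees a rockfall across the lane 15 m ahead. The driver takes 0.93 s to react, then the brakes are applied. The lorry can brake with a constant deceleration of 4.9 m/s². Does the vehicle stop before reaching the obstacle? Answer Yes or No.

No

Reaction distance = 11.8000 × 0.93 = 10.974 m.
Braking distance = v²/(2a) = 139.240 / 9.800 = 14.208 m.
Total stopping distance = 10.974 + 14.208 = 25.182 m, vs 15 m available — it cannot stop in time and overshoots by 25.182 − 15 = 10.182 m.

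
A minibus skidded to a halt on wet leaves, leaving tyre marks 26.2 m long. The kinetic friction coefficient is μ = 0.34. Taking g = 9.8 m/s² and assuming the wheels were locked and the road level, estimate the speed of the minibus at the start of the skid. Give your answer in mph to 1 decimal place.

Initial speed ≈ 29.6 mph

Deceleration a = μg = 0.34 × 9.8 = 3.332 m/s².
v = √(2a·d) = √(2 × 3.332 × 26.2) = √174.597 = 13.2135 m/s.
= 13.2135 ÷ 0.44704 = 29.558 mph.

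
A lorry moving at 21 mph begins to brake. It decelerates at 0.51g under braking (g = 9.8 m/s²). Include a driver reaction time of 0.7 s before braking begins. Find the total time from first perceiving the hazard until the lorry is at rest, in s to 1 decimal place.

21 mph × 0.44704 = 9.3878 m/s.
a = 0.51 × 9.8 = 4.998 m/s².
Braking time = v/a = 9.3878 / 4.998 = 1.878 s.
Total = 0.7 + 1.878 = 2.578 s.

Total time ≈ 2.6 s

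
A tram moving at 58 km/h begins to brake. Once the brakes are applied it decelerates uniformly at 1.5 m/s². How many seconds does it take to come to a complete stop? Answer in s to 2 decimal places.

58 km/h ÷ 3.6 = 16.1111 m/s.
Braking time = v/a = 16.1111 / 1.500 = 10.741 s.

Braking time ≈ 10.74 s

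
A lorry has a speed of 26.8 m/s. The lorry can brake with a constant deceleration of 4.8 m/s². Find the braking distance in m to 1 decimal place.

Braking distance = v²/(2a) = 26.8000² / (2 × 4.800) = 718.240 / 9.600 = 74.817 m.

Braking distance ≈ 74.8 m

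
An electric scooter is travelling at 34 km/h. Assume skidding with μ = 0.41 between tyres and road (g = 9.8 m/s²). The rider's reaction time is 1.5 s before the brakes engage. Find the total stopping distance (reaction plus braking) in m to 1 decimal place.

Total stopping distance ≈ 25.3 m

34 km/h ÷ 3.6 = 9.4444 m/s.
a = μg = 0.41 × 9.8 = 4.018 m/s².
Reaction distance = v·t_r = 9.4444 × 1.5 = 14.167 m.
Braking distance = v²/(2a) = 9.4444² / (2 × 4.018) = 89.197 / 8.036 = 11.100 m.
Total = 14.167 + 11.100 = 25.267 m.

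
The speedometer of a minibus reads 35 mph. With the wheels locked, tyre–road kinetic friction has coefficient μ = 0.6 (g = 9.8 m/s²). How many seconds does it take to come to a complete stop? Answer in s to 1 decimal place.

35 mph × 0.44704 = 15.6464 m/s.
a = μg = 0.6 × 9.8 = 5.880 m/s².
Braking time = v/a = 15.6464 / 5.880 = 2.661 s.

Braking time ≈ 2.7 s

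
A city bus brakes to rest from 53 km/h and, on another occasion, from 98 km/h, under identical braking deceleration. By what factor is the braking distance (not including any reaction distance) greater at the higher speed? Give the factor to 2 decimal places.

Braking distance d = v²/(2a), so with a fixed, d ∝ v².
Factor = (98/53)² = 1.8491² = 3.4192.

Factor ≈ 3.42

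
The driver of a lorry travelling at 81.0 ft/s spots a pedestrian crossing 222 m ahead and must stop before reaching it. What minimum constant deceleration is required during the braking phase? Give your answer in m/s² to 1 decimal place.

81 ft/s × 0.3048 = 24.6888 m/s.
v² = 2a·d ⇒ a = v²/(2d) = 24.6888² / (2 × 222.000) = 609.537 / 444.000 = 1.3728 m/s².

Required deceleration ≈ 1.4 m/s²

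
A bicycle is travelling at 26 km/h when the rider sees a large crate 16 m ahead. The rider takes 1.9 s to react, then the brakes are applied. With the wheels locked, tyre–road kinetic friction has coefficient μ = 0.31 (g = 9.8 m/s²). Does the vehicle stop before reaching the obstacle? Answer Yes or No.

26 km/h ÷ 3.6 = 7.2222 m/s.
a = μg = 0.31 × 9.8 = 3.038 m/s².
Reaction distance = 7.2222 × 1.9 = 13.722 m.
Braking distance = v²/(2a) = 52.160 / 6.076 = 8.585 m.
Total stopping distance = 13.722 + 8.585 = 22.307 m, vs 16 m available — it cannot stop in time and overshoots by 22.307 − 16 = 6.307 m.

No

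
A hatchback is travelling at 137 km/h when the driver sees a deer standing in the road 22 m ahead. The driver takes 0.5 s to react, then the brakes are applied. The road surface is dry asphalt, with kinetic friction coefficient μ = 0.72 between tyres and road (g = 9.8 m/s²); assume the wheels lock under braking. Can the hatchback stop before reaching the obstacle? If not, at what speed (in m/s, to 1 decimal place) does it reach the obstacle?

137 km/h ÷ 3.6 = 38.0556 m/s.
a = μg = 0.72 × 9.8 = 7.056 m/s².
Reaction distance = 38.0556 × 0.5 = 19.028 m.
Braking distance needed to stop: v²/(2a) = 1448.229 / 14.112 = 102.624 m, so total needed = 19.028 + 102.624 = 121.652 m > 22 m — it cannot stop.
Distance remaining when braking begins: 22 − 19.028 = 2.972 m.
v² = v₀² − 2a·d = 1448.229 − 2 × 7.056 × 2.972 = 1406.288 m²/s².
v = √1406.288 = 37.501 m/s.

No — it strikes the obstacle at 37.5 m/s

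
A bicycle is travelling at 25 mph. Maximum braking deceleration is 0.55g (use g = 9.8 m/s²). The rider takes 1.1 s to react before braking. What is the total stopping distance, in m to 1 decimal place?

Total stopping distance ≈ 23.9 m

25 mph × 0.44704 = 11.1760 m/s.
a = 0.55 × 9.8 = 5.390 m/s².
Reaction distance = v·t_r = 11.1760 × 1.1 = 12.294 m.
Braking distance = v²/(2a) = 11.1760² / (2 × 5.390) = 124.903 / 10.780 = 11.587 m.
Total = 12.294 + 11.587 = 23.881 m.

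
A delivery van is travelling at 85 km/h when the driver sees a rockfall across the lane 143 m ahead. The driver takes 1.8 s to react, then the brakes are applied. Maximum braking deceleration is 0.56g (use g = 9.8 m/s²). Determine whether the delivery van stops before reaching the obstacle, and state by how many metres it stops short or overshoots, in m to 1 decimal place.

Yes — it stops 49.7 m short of the obstacle

85 km/h ÷ 3.6 = 23.6111 m/s.
a = 0.56 × 9.8 = 5.488 m/s².
Reaction distance = 23.6111 × 1.8 = 42.500 m.
Braking distance = v²/(2a) = 557.484 / 10.976 = 50.791 m.
Total stopping distance = 42.500 + 50.791 = 93.291 m, vs 143 m available — it stops with 143 − 93.291 = 49.709 m to spare.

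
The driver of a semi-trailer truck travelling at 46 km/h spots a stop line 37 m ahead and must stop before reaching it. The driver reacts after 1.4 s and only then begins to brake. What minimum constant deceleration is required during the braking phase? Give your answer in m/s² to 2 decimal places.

Required deceleration ≈ 4.27 m/s²

46 km/h ÷ 3.6 = 12.7778 m/s.
Distance covered during reaction = 12.7778 × 1.4 = 17.889 m.
Distance available for braking: 37 − 17.889 = 19.111 m.
v² = 2a·d ⇒ a = v²/(2d) = 12.7778² / (2 × 19.111) = 163.272 / 38.222 = 4.2717 m/s².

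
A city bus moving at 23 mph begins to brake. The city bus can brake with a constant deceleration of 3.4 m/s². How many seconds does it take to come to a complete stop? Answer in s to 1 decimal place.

Braking time ≈ 3.0 s

23 mph × 0.44704 = 10.2819 m/s.
Braking time = v/a = 10.2819 / 3.400 = 3.024 s.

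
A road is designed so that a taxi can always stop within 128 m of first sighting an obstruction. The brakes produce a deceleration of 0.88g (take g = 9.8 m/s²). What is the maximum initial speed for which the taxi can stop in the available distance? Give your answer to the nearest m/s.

a = 0.88 × 9.8 = 8.624 m/s².
v²/(2a) = d ⇒ v = √(2 × 8.624 × 128) = √2207.74 = 46.9866 m/s.

Maximum speed ≈ 47 m/s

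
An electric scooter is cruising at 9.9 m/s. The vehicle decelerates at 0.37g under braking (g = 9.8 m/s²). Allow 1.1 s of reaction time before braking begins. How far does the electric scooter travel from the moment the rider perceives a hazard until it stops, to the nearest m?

Total stopping distance ≈ 24 m

a = 0.37 × 9.8 = 3.626 m/s².
Reaction distance = v·t_r = 9.9000 × 1.1 = 10.890 m.
Braking distance = v²/(2a) = 9.9000² / (2 × 3.626) = 98.010 / 7.252 = 13.515 m.
Total = 10.890 + 13.515 = 24.405 m.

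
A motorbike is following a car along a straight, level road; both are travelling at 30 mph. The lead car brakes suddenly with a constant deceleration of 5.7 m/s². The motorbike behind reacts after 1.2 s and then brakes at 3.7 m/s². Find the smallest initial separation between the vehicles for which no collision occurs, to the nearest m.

Minimum gap ≈ 25 m

30 mph × 0.44704 = 13.4112 m/s.
Leader travels v²/(2a_L) = 179.860 / 11.400 = 15.777 m before stopping.
Follower covers v·t_r = 13.4112 × 1.2 = 16.093 m while reacting, then v²/(2a_F) = 179.860 / 7.400 = 24.305 m while braking, for a total of 16.093 + 24.305 = 40.398 m.
Since a_F ≤ a_L and the follower starts braking later, the follower is never slower than the leader, so the closest approach is when both have stopped.
Minimum gap = 40.398 − 15.777 = 24.621 m.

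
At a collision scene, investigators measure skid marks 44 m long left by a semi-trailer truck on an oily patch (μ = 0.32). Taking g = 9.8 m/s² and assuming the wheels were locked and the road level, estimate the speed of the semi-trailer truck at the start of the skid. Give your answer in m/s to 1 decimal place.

Initial speed ≈ 16.6 m/s

Deceleration a = μg = 0.32 × 9.8 = 3.136 m/s².
v = √(2a·d) = √(2 × 3.136 × 44) = √275.968 = 16.6123 m/s.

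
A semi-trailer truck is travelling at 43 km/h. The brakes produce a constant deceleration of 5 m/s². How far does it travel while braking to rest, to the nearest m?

43 km/h ÷ 3.6 = 11.9444 m/s.
Braking distance = v²/(2a) = 11.9444² / (2 × 5.000) = 142.669 / 10.000 = 14.267 m.

Braking distance ≈ 14 m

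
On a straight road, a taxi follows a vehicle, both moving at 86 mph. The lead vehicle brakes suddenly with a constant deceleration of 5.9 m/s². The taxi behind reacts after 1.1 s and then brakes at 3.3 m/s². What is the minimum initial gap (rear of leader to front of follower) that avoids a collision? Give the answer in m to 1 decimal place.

Minimum gap ≈ 141.0 m

86 mph × 0.44704 = 38.4454 m/s.
Leader travels v²/(2a_L) = 1478.049 / 11.800 = 125.258 m before stopping.
Follower covers v·t_r = 38.4454 × 1.1 = 42.290 m while reacting, then v²/(2a_F) = 1478.049 / 6.600 = 223.947 m while braking, for a total of 42.290 + 223.947 = 266.237 m.
Since a_F ≤ a_L and the follower starts braking later, the follower is never slower than the leader, so the closest approach is when both have stopped.
Minimum gap = 266.237 − 125.258 = 140.979 m.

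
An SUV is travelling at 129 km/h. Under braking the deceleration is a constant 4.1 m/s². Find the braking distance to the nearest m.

129 km/h ÷ 3.6 = 35.8333 m/s.
Braking distance = v²/(2a) = 35.8333² / (2 × 4.100) = 1284.025 / 8.200 = 156.588 m.

Braking distance ≈ 157 m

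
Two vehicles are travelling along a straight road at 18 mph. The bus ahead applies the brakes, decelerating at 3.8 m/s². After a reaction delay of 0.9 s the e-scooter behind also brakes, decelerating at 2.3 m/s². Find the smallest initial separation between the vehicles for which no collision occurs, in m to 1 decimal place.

18 mph × 0.44704 = 8.0467 m/s.
Leader travels v²/(2a_L) = 64.749 / 7.600 = 8.520 m before stopping.
Follower covers v·t_r = 8.0467 × 0.9 = 7.242 m while reacting, then v²/(2a_F) = 64.749 / 4.600 = 14.076 m while braking, for a total of 7.242 + 14.076 = 21.318 m.
Since a_F ≤ a_L and the follower starts braking later, the follower is never slower than the leader, so the closest approach is when both have stopped.
Minimum gap = 21.318 − 8.520 = 12.798 m.

Minimum gap ≈ 12.8 m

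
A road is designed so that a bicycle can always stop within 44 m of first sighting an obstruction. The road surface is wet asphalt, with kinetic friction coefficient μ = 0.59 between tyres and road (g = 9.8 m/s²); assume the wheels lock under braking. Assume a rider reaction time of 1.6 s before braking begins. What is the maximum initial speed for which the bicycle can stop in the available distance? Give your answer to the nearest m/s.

a = μg = 0.59 × 9.8 = 5.782 m/s².
Stopping distance: v·t_r + v²/(2a) = 44 with t_r = 1.6 s and a = 5.782 m/s².
So v² + 18.502 v − 508.82 = 0.
Positive root: v = −a·t_r + √((a·t_r)² + 2a·d) = −9.251 + √(85.581 + 508.82) = 15.1293 m/s.

Maximum speed ≈ 15 m/s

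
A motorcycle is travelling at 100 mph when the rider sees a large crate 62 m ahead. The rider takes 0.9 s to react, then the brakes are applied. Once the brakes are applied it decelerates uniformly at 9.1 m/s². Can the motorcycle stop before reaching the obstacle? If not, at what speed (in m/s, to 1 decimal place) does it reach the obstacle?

No — it strikes the obstacle at 40.0 m/s

100 mph × 0.44704 = 44.7040 m/s.
Reaction distance = 44.7040 × 0.9 = 40.234 m.
Braking distance needed to stop: v²/(2a) = 1998.448 / 18.200 = 109.805 m, so total needed = 40.234 + 109.805 = 150.039 m > 62 m — it cannot stop.
Distance remaining when braking begins: 62 − 40.234 = 21.766 m.
v² = v₀² − 2a·d = 1998.448 − 2 × 9.100 × 21.766 = 1602.307 m²/s².
v = √1602.307 = 40.029 m/s.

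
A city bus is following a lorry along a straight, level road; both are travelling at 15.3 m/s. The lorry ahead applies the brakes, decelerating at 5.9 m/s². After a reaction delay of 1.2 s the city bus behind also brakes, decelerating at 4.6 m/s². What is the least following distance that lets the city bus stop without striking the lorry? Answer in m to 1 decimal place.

Minimum gap ≈ 24.0 m

Leader travels v²/(2a_L) = 234.090 / 11.800 = 19.838 m before stopping.
Follower covers v·t_r = 15.3000 × 1.2 = 18.360 m while reacting, then v²/(2a_F) = 234.090 / 9.200 = 25.445 m while braking, for a total of 18.360 + 25.445 = 43.805 m.
Since a_F ≤ a_L and the follower starts braking later, the follower is never slower than the leader, so the closest approach is when both have stopped.
Minimum gap = 43.805 − 19.838 = 23.967 m.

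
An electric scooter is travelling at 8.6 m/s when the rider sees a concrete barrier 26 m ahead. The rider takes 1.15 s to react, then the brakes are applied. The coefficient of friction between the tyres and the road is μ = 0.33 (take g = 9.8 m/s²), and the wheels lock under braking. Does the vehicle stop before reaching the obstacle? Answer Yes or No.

Yes

a = μg = 0.33 × 9.8 = 3.234 m/s².
Reaction distance = 8.6000 × 1.15 = 9.890 m.
Braking distance = v²/(2a) = 73.960 / 6.468 = 11.435 m.
Total stopping distance = 9.890 + 11.435 = 21.325 m, vs 26 m available — it stops with 26 − 21.325 = 4.675 m to spare.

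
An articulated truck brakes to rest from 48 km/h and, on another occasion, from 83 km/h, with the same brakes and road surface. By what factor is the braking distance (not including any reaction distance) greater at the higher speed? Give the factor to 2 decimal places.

Factor ≈ 2.99

Braking distance d = v²/(2a), so with a fixed, d ∝ v².
Factor = (83/48)² = 1.7292² = 2.9901.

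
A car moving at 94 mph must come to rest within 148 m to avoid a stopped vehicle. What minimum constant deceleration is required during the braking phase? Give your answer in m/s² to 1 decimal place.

Required deceleration ≈ 6.0 m/s²

94 mph × 0.44704 = 42.0218 m/s.
v² = 2a·d ⇒ a = v²/(2d) = 42.0218² / (2 × 148.000) = 1765.832 / 296.000 = 5.9656 m/s².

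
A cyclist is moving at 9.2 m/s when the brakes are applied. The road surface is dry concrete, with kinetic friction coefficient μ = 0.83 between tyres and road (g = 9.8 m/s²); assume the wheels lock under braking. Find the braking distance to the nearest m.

a = μg = 0.83 × 9.8 = 8.134 m/s².
Braking distance = v²/(2a) = 9.2000² / (2 × 8.134) = 84.640 / 16.268 = 5.203 m.

Braking distance ≈ 5 m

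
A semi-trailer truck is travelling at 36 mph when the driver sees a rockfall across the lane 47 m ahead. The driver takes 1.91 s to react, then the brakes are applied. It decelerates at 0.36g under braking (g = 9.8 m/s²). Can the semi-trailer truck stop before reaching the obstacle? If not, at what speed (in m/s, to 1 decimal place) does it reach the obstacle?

36 mph × 0.44704 = 16.0934 m/s.
a = 0.36 × 9.8 = 3.528 m/s².
Reaction distance = 16.0934 × 1.91 = 30.738 m.
Braking distance needed to stop: v²/(2a) = 258.998 / 7.056 = 36.706 m, so total needed = 30.738 + 36.706 = 67.444 m > 47 m — it cannot stop.
Distance remaining when braking begins: 47 − 30.738 = 16.262 m.
v² = v₀² − 2a·d = 258.998 − 2 × 3.528 × 16.262 = 144.253 m²/s².
v = √144.253 = 12.011 m/s.

No — it strikes the obstacle at 12.0 m/s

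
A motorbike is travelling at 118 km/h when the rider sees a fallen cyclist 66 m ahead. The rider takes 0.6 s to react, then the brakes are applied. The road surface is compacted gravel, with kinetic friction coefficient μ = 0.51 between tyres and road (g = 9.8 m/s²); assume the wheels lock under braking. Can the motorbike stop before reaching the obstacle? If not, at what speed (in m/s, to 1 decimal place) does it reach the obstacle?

No — it strikes the obstacle at 24.7 m/s

118 km/h ÷ 3.6 = 32.7778 m/s.
a = μg = 0.51 × 9.8 = 4.998 m/s².
Reaction distance = 32.7778 × 0.6 = 19.667 m.
Braking distance needed to stop: v²/(2a) = 1074.384 / 9.996 = 107.481 m, so total needed = 19.667 + 107.481 = 127.148 m > 66 m — it cannot stop.
Distance remaining when braking begins: 66 − 19.667 = 46.333 m.
v² = v₀² − 2a·d = 1074.384 − 2 × 4.998 × 46.333 = 611.239 m²/s².
v = √611.239 = 24.723 m/s.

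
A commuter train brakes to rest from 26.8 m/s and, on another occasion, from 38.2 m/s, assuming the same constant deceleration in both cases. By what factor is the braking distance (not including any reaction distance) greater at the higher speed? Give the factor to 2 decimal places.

Factor ≈ 2.03

Braking distance d = v²/(2a), so with a fixed, d ∝ v².
Factor = (38.2/26.8)² = 1.4254² = 2.0318.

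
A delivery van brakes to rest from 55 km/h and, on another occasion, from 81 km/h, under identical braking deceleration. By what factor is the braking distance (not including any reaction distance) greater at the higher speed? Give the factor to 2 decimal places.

Braking distance d = v²/(2a), so with a fixed, d ∝ v².
Factor = (81/55)² = 1.4727² = 2.1688.

Factor ≈ 2.17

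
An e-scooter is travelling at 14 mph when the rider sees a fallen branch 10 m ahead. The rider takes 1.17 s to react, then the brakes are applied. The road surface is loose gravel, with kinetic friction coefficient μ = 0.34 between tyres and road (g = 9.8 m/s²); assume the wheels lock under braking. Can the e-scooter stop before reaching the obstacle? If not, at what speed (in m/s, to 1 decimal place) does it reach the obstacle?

14 mph × 0.44704 = 6.2586 m/s.
a = μg = 0.34 × 9.8 = 3.332 m/s².
Reaction distance = 6.2586 × 1.17 = 7.323 m.
Braking distance needed to stop: v²/(2a) = 39.170 / 6.664 = 5.878 m, so total needed = 7.323 + 5.878 = 13.201 m > 10 m — it cannot stop.
Distance remaining when braking begins: 10 − 7.323 = 2.677 m.
v² = v₀² − 2a·d = 39.170 − 2 × 3.332 × 2.677 = 21.330 m²/s².
v = √21.330 = 4.618 m/s.

No — it strikes the obstacle at 4.6 m/s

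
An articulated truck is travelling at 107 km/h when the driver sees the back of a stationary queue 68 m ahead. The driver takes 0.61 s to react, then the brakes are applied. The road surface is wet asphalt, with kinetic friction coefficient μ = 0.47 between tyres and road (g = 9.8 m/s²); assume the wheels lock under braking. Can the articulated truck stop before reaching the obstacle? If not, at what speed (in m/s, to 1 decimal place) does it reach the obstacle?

107 km/h ÷ 3.6 = 29.7222 m/s.
a = μg = 0.47 × 9.8 = 4.606 m/s².
Reaction distance = 29.7222 × 0.61 = 18.131 m.
Braking distance needed to stop: v²/(2a) = 883.409 / 9.212 = 95.898 m, so total needed = 18.131 + 95.898 = 114.029 m > 68 m — it cannot stop.
Distance remaining when braking begins: 68 − 18.131 = 49.869 m.
v² = v₀² − 2a·d = 883.409 − 2 × 4.606 × 49.869 = 424.016 m²/s².
v = √424.016 = 20.592 m/s.

No — it strikes the obstacle at 20.6 m/s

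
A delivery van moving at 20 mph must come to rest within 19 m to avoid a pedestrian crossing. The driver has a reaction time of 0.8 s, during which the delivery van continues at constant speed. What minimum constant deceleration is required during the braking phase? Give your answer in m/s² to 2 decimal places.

20 mph × 0.44704 = 8.9408 m/s.
Distance covered during reaction = 8.9408 × 0.8 = 7.153 m.
Distance available for braking: 19 − 7.153 = 11.847 m.
v² = 2a·d ⇒ a = v²/(2d) = 8.9408² / (2 × 11.847) = 79.938 / 23.694 = 3.3738 m/s².

Required deceleration ≈ 3.37 m/s²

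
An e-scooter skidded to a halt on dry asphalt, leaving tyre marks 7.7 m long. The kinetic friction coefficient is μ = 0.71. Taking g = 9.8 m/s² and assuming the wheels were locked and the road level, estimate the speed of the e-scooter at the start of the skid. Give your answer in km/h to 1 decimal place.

Deceleration a = μg = 0.71 × 9.8 = 6.958 m/s².
v = √(2a·d) = √(2 × 6.958 × 7.7) = √107.153 = 10.3515 m/s.
= 10.3515 × 3.6 = 37.265 km/h.

Initial speed ≈ 37.3 km/h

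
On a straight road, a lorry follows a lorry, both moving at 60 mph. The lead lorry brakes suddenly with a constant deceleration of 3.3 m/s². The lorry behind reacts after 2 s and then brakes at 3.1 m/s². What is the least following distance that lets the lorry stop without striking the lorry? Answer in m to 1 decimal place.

Minimum gap ≈ 60.7 m

60 mph × 0.44704 = 26.8224 m/s.
Leader travels v²/(2a_L) = 719.441 / 6.600 = 109.006 m before stopping.
Follower covers v·t_r = 26.8224 × 2 = 53.645 m while reacting, then v²/(2a_F) = 719.441 / 6.200 = 116.039 m while braking, for a total of 53.645 + 116.039 = 169.684 m.
Since a_F ≤ a_L and the follower starts braking later, the follower is never slower than the leader, so the closest approach is when both have stopped.
Minimum gap = 169.684 − 109.006 = 60.678 m.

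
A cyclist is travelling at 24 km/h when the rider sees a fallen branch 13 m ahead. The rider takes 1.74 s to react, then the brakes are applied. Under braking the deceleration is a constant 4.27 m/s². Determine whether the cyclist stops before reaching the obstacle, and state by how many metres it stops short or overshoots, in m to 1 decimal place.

No — it overshoots by 3.8 m

24 km/h ÷ 3.6 = 6.6667 m/s.
Reaction distance = 6.6667 × 1.74 = 11.600 m.
Braking distance = v²/(2a) = 44.445 / 8.540 = 5.204 m.
Total stopping distance = 11.600 + 5.204 = 16.804 m, vs 13 m available — it cannot stop in time and overshoots by 16.804 − 13 = 3.804 m.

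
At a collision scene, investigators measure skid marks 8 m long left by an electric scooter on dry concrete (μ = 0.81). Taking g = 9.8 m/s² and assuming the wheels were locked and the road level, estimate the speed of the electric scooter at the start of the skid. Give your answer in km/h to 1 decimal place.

Initial speed ≈ 40.6 km/h

Deceleration a = μg = 0.81 × 9.8 = 7.938 m/s².
v = √(2a·d) = √(2 × 7.938 × 8) = √127.008 = 11.2698 m/s.
= 11.2698 × 3.6 = 40.571 km/h.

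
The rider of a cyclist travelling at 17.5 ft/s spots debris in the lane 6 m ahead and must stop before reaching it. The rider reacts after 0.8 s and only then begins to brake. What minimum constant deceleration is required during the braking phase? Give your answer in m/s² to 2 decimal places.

17.5 ft/s × 0.3048 = 5.3340 m/s.
Distance covered during reaction = 5.3340 × 0.8 = 4.267 m.
Distance available for braking: 6 − 4.267 = 1.733 m.
v² = 2a·d ⇒ a = v²/(2d) = 5.3340² / (2 × 1.733) = 28.452 / 3.466 = 8.2089 m/s².

Required deceleration ≈ 8.21 m/s²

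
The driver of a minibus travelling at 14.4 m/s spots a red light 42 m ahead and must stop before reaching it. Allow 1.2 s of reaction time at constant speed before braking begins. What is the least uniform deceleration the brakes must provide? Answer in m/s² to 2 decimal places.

Distance covered during reaction = 14.4000 × 1.2 = 17.280 m.
Distance available for braking: 42 − 17.280 = 24.720 m.
v² = 2a·d ⇒ a = v²/(2d) = 14.4000² / (2 × 24.720) = 207.360 / 49.440 = 4.1942 m/s².

Required deceleration ≈ 4.19 m/s²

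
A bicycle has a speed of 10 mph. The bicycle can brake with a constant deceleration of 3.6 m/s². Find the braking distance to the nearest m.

10 mph × 0.44704 = 4.4704 m/s.
Braking distance = v²/(2a) = 4.4704² / (2 × 3.600) = 19.984 / 7.200 = 2.776 m.

Braking distance ≈ 3 m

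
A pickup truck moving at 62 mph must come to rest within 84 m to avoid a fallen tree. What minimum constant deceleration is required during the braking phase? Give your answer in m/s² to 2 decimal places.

Required deceleration ≈ 4.57 m/s²

62 mph × 0.44704 = 27.7165 m/s.
v² = 2a·d ⇒ a = v²/(2d) = 27.7165² / (2 × 84.000) = 768.204 / 168.000 = 4.5726 m/s².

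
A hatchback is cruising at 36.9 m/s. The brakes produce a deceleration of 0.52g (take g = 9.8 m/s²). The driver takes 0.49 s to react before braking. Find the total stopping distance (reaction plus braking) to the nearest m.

Total stopping distance ≈ 152 m

a = 0.52 × 9.8 = 5.096 m/s².
Reaction distance = v·t_r = 36.9000 × 0.49 = 18.081 m.
Braking distance = v²/(2a) = 36.9000² / (2 × 5.096) = 1361.610 / 10.192 = 133.596 m.
Total = 18.081 + 133.596 = 151.677 m.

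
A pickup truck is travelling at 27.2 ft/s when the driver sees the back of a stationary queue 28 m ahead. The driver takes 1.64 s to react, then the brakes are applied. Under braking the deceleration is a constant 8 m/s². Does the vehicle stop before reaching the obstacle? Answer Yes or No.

27.2 ft/s × 0.3048 = 8.2906 m/s.
Reaction distance = 8.2906 × 1.64 = 13.597 m.
Braking distance = v²/(2a) = 68.734 / 16.000 = 4.296 m.
Total stopping distance = 13.597 + 4.296 = 17.893 m, vs 28 m available — it stops with 28 − 17.893 = 10.107 m to spare.

Yes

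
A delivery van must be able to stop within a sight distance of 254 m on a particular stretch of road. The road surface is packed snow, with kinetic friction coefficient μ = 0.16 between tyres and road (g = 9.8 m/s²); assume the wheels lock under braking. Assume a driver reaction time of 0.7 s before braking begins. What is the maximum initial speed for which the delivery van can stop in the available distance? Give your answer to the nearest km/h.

a = μg = 0.16 × 9.8 = 1.568 m/s².
Stopping distance: v·t_r + v²/(2a) = 254 with t_r = 0.7 s and a = 1.568 m/s².
So v² + 2.195 v − 796.54 = 0.
Positive root: v = −a·t_r + √((a·t_r)² + 2a·d) = −1.098 + √(1.206 + 796.54) = 27.1464 m/s.
27.1464 m/s × 3.6 = 97.727 km/h.

Maximum speed ≈ 98 km/h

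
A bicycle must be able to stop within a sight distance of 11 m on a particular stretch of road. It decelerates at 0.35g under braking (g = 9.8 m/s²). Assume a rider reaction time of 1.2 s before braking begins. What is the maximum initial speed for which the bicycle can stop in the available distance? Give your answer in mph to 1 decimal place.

Maximum speed ≈ 12.3 mph

a = 0.35 × 9.8 = 3.430 m/s².
Stopping distance: v·t_r + v²/(2a) = 11 with t_r = 1.2 s and a = 3.430 m/s².
So v² + 8.232 v − 75.46 = 0.
Positive root: v = −a·t_r + √((a·t_r)² + 2a·d) = −4.116 + √(16.941 + 75.46) = 5.4965 m/s.
5.4965 m/s ÷ 0.44704 = 12.295 mph.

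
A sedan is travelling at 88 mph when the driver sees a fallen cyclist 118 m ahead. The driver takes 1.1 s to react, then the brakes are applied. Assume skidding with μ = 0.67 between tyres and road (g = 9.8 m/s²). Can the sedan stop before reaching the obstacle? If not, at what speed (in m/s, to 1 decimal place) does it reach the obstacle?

88 mph × 0.44704 = 39.3395 m/s.
a = μg = 0.67 × 9.8 = 6.566 m/s².
Reaction distance = 39.3395 × 1.1 = 43.273 m.
Braking distance needed to stop: v²/(2a) = 1547.596 / 13.132 = 117.849 m, so total needed = 43.273 + 117.849 = 161.122 m > 118 m — it cannot stop.
Distance remaining when braking begins: 118 − 43.273 = 74.727 m.
v² = v₀² − 2a·d = 1547.596 − 2 × 6.566 × 74.727 = 566.281 m²/s².
v = √566.281 = 23.797 m/s.

No — it strikes the obstacle at 23.8 m/s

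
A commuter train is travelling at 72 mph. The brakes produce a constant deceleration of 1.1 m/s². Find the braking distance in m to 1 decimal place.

72 mph × 0.44704 = 32.1869 m/s.
Braking distance = v²/(2a) = 32.1869² / (2 × 1.100) = 1035.997 / 2.200 = 470.908 m.

Braking distance ≈ 470.9 m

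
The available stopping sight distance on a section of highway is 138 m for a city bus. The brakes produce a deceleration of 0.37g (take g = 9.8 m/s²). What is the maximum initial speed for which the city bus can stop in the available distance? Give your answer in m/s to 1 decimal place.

Maximum speed ≈ 31.6 m/s

a = 0.37 × 9.8 = 3.626 m/s².
v²/(2a) = d ⇒ v = √(2 × 3.626 × 138) = √1000.78 = 31.6351 m/s.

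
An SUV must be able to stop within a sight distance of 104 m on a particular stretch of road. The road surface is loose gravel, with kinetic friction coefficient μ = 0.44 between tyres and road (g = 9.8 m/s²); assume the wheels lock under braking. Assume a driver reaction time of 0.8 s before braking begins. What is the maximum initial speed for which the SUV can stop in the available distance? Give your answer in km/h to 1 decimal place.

Maximum speed ≈ 96.1 km/h

a = μg = 0.44 × 9.8 = 4.312 m/s².
Stopping distance: v·t_r + v²/(2a) = 104 with t_r = 0.8 s and a = 4.312 m/s².
So v² + 6.899 v − 896.90 = 0.
Positive root: v = −a·t_r + √((a·t_r)² + 2a·d) = −3.450 + √(11.903 + 896.90) = 26.6964 m/s.
26.6964 m/s × 3.6 = 96.107 km/h.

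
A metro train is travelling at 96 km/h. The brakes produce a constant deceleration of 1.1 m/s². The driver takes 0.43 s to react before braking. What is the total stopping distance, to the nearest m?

Total stopping distance ≈ 335 m

96 km/h ÷ 3.6 = 26.6667 m/s.
Reaction distance = v·t_r = 26.6667 × 0.43 = 11.467 m.
Braking distance = v²/(2a) = 26.6667² / (2 × 1.100) = 711.113 / 2.200 = 323.233 m.
Total = 11.467 + 323.233 = 334.700 m.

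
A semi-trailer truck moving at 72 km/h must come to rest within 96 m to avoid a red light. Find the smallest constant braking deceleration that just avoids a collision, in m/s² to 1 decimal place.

72 km/h ÷ 3.6 = 20.0000 m/s.
v² = 2a·d ⇒ a = v²/(2d) = 20.0000² / (2 × 96.000) = 400.000 / 192.000 = 2.0833 m/s².

Required deceleration ≈ 2.1 m/s²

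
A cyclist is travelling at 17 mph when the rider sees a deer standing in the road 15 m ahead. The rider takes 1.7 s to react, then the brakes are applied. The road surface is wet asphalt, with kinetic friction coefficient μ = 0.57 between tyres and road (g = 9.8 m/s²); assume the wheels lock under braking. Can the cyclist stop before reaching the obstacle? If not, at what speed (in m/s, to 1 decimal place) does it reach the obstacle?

17 mph × 0.44704 = 7.5997 m/s.
a = μg = 0.57 × 9.8 = 5.586 m/s².
Reaction distance = 7.5997 × 1.7 = 12.919 m.
Braking distance needed to stop: v²/(2a) = 57.755 / 11.172 = 5.170 m, so total needed = 12.919 + 5.170 = 18.089 m > 15 m — it cannot stop.
Distance remaining when braking begins: 15 − 12.919 = 2.081 m.
v² = v₀² − 2a·d = 57.755 − 2 × 5.586 × 2.081 = 34.506 m²/s².
v = √34.506 = 5.874 m/s.

No — it strikes the obstacle at 5.9 m/s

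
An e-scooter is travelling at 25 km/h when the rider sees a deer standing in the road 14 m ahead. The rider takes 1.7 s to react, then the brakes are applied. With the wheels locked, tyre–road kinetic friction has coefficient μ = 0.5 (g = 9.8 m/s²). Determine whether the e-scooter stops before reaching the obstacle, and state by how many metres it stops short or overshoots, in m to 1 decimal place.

No — it overshoots by 2.7 m

25 km/h ÷ 3.6 = 6.9444 m/s.
a = μg = 0.5 × 9.8 = 4.900 m/s².
Reaction distance = 6.9444 × 1.7 = 11.805 m.
Braking distance = v²/(2a) = 48.225 / 9.800 = 4.921 m.
Total stopping distance = 11.805 + 4.921 = 16.726 m, vs 14 m available — it cannot stop in time and overshoots by 16.726 − 14 = 2.726 m.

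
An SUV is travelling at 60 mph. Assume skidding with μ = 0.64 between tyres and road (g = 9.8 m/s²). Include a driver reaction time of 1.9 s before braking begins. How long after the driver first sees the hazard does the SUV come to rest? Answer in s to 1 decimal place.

Total time ≈ 6.2 s

60 mph × 0.44704 = 26.8224 m/s.
a = μg = 0.64 × 9.8 = 6.272 m/s².
Braking time = v/a = 26.8224 / 6.272 = 4.277 s.
Total = 1.9 + 4.277 = 6.177 s.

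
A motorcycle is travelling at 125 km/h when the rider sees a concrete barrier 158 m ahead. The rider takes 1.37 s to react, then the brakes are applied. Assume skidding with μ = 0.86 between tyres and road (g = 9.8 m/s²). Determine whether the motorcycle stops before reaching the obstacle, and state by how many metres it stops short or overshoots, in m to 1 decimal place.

125 km/h ÷ 3.6 = 34.7222 m/s.
a = μg = 0.86 × 9.8 = 8.428 m/s².
Reaction distance = 34.7222 × 1.37 = 47.569 m.
Braking distance = v²/(2a) = 1205.631 / 16.856 = 71.525 m.
Total stopping distance = 47.569 + 71.525 = 119.094 m, vs 158 m available — it stops with 158 − 119.094 = 38.906 m to spare.

Yes — it stops 38.9 m short of the obstacle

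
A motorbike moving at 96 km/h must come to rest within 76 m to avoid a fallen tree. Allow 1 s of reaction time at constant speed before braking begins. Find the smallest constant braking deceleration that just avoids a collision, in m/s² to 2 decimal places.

Required deceleration ≈ 7.21 m/s²

96 km/h ÷ 3.6 = 26.6667 m/s.
Distance covered during reaction = 26.6667 × 1 = 26.667 m.
Distance available for braking: 76 − 26.667 = 49.333 m.
v² = 2a·d ⇒ a = v²/(2d) = 26.6667² / (2 × 49.333) = 711.113 / 98.666 = 7.2073 m/s².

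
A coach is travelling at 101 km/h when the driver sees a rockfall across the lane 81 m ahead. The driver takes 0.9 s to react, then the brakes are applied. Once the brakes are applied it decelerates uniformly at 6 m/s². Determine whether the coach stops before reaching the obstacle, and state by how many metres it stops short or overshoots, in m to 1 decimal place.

101 km/h ÷ 3.6 = 28.0556 m/s.
Reaction distance = 28.0556 × 0.9 = 25.250 m.
Braking distance = v²/(2a) = 787.117 / 12.000 = 65.593 m.
Total stopping distance = 25.250 + 65.593 = 90.843 m, vs 81 m available — it cannot stop in time and overshoots by 90.843 − 81 = 9.843 m.

No — it overshoots by 9.8 m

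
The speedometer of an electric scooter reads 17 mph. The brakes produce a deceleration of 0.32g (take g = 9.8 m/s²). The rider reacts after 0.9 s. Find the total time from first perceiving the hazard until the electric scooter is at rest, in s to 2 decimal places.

Total time ≈ 3.32 s

17 mph × 0.44704 = 7.5997 m/s.
a = 0.32 × 9.8 = 3.136 m/s².
Braking time = v/a = 7.5997 / 3.136 = 2.423 s.
Total = 0.9 + 2.423 = 3.323 s.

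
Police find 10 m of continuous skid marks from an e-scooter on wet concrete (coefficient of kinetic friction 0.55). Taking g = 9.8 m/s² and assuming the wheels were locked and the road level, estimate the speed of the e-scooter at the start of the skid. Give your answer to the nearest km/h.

Deceleration a = μg = 0.55 × 9.8 = 5.390 m/s².
v = √(2a·d) = √(2 × 5.390 × 10) = √107.800 = 10.3827 m/s.
= 10.3827 × 3.6 = 37.378 km/h.

Initial speed ≈ 37 km/h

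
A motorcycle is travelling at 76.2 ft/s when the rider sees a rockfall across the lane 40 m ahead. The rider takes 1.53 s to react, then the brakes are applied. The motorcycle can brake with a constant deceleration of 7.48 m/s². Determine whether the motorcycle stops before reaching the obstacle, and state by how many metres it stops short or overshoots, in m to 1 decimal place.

No — it overshoots by 31.6 m

76.2 ft/s × 0.3048 = 23.2258 m/s.
Reaction distance = 23.2258 × 1.53 = 35.535 m.
Braking distance = v²/(2a) = 539.438 / 14.960 = 36.059 m.
Total stopping distance = 35.535 + 36.059 = 71.594 m, vs 40 m available — it cannot stop in time and overshoots by 71.594 − 40 = 31.594 m.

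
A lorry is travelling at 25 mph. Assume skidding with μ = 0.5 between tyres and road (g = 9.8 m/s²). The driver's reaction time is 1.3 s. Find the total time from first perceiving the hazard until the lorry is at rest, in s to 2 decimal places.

25 mph × 0.44704 = 11.1760 m/s.
a = μg = 0.5 × 9.8 = 4.900 m/s².
Braking time = v/a = 11.1760 / 4.900 = 2.281 s.
Total = 1.3 + 2.281 = 3.581 s.

Total time ≈ 3.58 s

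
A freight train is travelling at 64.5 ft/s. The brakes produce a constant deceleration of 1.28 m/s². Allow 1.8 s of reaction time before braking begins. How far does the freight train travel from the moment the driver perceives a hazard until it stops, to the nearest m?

Total stopping distance ≈ 186 m

64.5 ft/s × 0.3048 = 19.6596 m/s.
Reaction distance = v·t_r = 19.6596 × 1.8 = 35.387 m.
Braking distance = v²/(2a) = 19.6596² / (2 × 1.280) = 386.500 / 2.560 = 150.977 m.
Total = 35.387 + 150.977 = 186.364 m.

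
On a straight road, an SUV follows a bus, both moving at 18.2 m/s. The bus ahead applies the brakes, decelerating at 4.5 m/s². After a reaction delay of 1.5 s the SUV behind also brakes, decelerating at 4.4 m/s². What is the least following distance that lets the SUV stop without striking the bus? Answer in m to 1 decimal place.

Leader travels v²/(2a_L) = 331.240 / 9.000 = 36.804 m before stopping.
Follower covers v·t_r = 18.2000 × 1.5 = 27.300 m while reacting, then v²/(2a_F) = 331.240 / 8.800 = 37.641 m while braking, for a total of 27.300 + 37.641 = 64.941 m.
Since a_F ≤ a_L and the follower starts braking later, the follower is never slower than the leader, so the closest approach is when both have stopped.
Minimum gap = 64.941 − 36.804 = 28.137 m.

Minimum gap ≈ 28.1 m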